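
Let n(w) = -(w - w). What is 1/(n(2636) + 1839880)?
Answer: 1/1839880 ≈ 5.4351e-7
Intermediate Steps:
n(w) = 0 (n(w) = -1*0 = 0)
1/(n(2636) + 1839880) = 1/(0 + 1839880) = 1/1839880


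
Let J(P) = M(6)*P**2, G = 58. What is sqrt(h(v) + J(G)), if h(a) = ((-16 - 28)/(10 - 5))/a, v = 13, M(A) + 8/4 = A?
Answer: 2*sqrt(14212185)/65 ≈ 116.00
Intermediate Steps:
M(A) = -2 + A
J(P) = 4*P**2 (J(P) = (-2 + 6)*P**2 = 4*P**2)
h(a) = -44/(5*a) (h(a) = (-44/5)/a = (-44*1/5)/a = -44/(5*a))
sqrt(h(v) + J(G)) = sqrt(-44/5/13 + 4*58**2) = sqrt(-44/5*1/13 + 4*3364) = sqrt(-44/65 + 13456) = sqrt(874596/65) = 2*sqrt(14212185)/65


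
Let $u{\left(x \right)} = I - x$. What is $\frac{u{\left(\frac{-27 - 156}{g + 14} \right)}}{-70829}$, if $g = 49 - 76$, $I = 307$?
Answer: $- \frac{3808}{920777} \approx -0.0041356$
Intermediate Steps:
$g = -27$
$u{\left(x \right)} = 307 - x$
$\frac{u{\left(\frac{-27 - 156}{g + 14} \right)}}{-70829} = \frac{307 - \frac{-27 - 156}{-27 + 14}}{-70829} = \left(307 - - \frac{183}{-13}\right) \left(- \frac{1}{70829}\right) = \left(307 - \left(-183\right) \left(- \frac{1}{13}\right)\right) \left(- \frac{1}{70829}\right) = \left(307 - \frac{183}{13}\right) \left(- \frac{1}{70829}\right) = \frac{3808}{13} \left(- \frac{1}{70829}\right) = - \frac{3808}{920777}$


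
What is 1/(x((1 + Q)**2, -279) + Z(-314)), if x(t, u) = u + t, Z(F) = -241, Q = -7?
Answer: -1/484 ≈ -0.0020661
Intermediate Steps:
x(t, u) = t + u
1/(x((1 + Q)**2, -279) + Z(-314)) = 1/(((1 - 7)**2 - 279) - 241) = 1/(((-6)**2 - 279) - 241) = 1/((36 - 279) - 241) = 1/(-243 - 241) = 1/(-484) = -1/484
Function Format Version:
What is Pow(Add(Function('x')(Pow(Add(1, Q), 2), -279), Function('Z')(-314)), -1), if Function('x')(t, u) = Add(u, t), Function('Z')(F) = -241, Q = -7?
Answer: Rational(-1, 484) ≈ -0.0020661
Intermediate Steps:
Function('x')(t, u) = Add(t, u)
Pow(Add(Function('x')(Pow(Add(1, Q), 2), -279), Function('Z')(-314)), -1) = Pow(Add(Add(Pow(Add(1, -7), 2), -279), -241), -1) = Pow(Add(Add(Pow(-6, 2), -279), -241), -1) = Pow(Add(Add(36, -279), -241), -1) = Pow(Add(-243, -241), -1) = Pow(-484, -1) = Rational(-1, 484)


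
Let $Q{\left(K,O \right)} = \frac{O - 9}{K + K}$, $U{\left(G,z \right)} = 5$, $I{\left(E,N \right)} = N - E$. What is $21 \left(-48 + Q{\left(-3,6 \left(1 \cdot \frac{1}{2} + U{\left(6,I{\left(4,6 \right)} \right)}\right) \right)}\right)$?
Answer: $-1092$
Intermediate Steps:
$Q{\left(K,O \right)} = \frac{-9 + O}{2 K}$
$21 \left(-48 + Q{\left(-3,6 \left(1 \cdot \frac{1}{2} + U{\left(6,I{\left(4,6 \right)} \right)}\right) \right)}\right) = 21 \left(-48 + \frac{-9 + 6 \left(1 \cdot \frac{1}{2} + 5\right)}{2 \left(-3\right)}\right) = 21 \left(-48 + \frac{1}{2} \left(- \frac{1}{3}\right) \left(-9 + 6 \left(1 \cdot \frac{1}{2} + 5\right)\right)\right) = 21 \left(-48 + \frac{1}{2} \left(- \frac{1}{3}\right) \left(-9 + 6 \left(\frac{1}{2} + 5\right)\right)\right) = 21 \left(-48 + \frac{1}{2} \left(- \frac{1}{3}\right) \left(-9 + 6 \cdot \frac{11}{2}\right)\right) = 21 \left(-48 + \frac{1}{2} \left(- \frac{1}{3}\right) \left(-9 + 33\right)\right) = 21 \left(-48 + \frac{1}{2} \left(- \frac{1}{3}\right) 24\right) = 21 \left(-48 - 4\right) = 21 \left(-52\right) = -1092$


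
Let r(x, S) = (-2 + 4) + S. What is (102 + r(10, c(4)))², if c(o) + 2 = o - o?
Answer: 10404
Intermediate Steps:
c(o) = -2 (c(o) = -2 + (o - o) = -2 + 0 = -2)
r(x, S) = 2 + S
(102 + r(10, c(4)))² = (102 + (2 - 2))² = (102 + 0)² = 102² = 10404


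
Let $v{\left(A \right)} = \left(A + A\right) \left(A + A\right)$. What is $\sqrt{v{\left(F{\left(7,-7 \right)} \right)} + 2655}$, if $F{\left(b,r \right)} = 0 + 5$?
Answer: $\sqrt{2755} \approx 52.488$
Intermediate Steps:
$F{\left(b,r \right)} = 5$
$v{\left(A \right)} = 4 A^{2}$ ($v{\left(A \right)} = 2 A 2 A = 4 A^{2}$)
$\sqrt{v{\left(F{\left(7,-7 \right)} \right)} + 2655} = \sqrt{4 \cdot 5^{2} + 2655} = \sqrt{4 \cdot 25 + 2655} = \sqrt{100 + 2655} = \sqrt{2755}$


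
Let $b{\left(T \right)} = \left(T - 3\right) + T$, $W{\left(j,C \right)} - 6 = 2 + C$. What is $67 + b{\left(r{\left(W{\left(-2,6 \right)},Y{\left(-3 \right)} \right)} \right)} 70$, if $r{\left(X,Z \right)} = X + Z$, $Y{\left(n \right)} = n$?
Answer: $1397$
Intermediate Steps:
$W{\left(j,C \right)} = 8 + C$ ($W{\left(j,C \right)} = 6 + \left(2 + C\right) = 8 + C$)
$b{\left(T \right)} = -3 + 2 T$ ($b{\left(T \right)} = \left(-3 + T\right) + T = -3 + 2 T$)
$67 + b{\left(r{\left(W{\left(-2,6 \right)},Y{\left(-3 \right)} \right)} \right)} 70 = 67 + \left(-3 + 2 \left(\left(8 + 6\right) - 3\right)\right) 70 = 67 + \left(-3 + 2 \left(14 - 3\right)\right) 70 = 67 + \left(-3 + 2 \cdot 11\right) 70 = 67 + \left(-3 + 22\right) 70 = 67 + 19 \cdot 70 = 67 + 1330 = 1397$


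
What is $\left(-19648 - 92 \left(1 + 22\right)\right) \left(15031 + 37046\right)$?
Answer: $-1133403828$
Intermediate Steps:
$\left(-19648 - 92 \left(1 + 22\right)\right) \left(15031 + 37046\right) = \left(-19648 - 2116\right) 52077 = \left(-21764\right) 52077 = -1133403828$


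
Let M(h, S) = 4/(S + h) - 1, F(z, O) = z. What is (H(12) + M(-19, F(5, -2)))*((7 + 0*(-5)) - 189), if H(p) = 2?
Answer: -130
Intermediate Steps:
M(h, S) = -1 + 4/(S + h)
(H(12) + M(-19, F(5, -2)))*((7 + 0*(-5)) - 189) = (2 + (4 - 1*5 - 1*(-19))/(5 - 19))*((7 + 0*(-5)) - 189) = (2 + (4 - 5 + 19)/(-14))*((7 + 0) - 189) = (2 - 1/14*18)*(7 - 189) = (2 - 9/7)*(-182) = (5/7)*(-182) = -130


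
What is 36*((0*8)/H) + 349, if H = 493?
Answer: 349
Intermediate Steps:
36*((0*8)/H) + 349 = 36*((0*8)/493) + 349 = 36*(0*(1/493)) + 349 = 36*0 + 349 = 0 + 349 = 349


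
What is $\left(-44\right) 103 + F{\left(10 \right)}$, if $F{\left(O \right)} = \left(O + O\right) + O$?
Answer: $-4502$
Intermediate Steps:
$F{\left(O \right)} = 3 O$ ($F{\left(O \right)} = 2 O + O = 3 O$)
$\left(-44\right) 103 + F{\left(10 \right)} = \left(-44\right) 103 + 3 \cdot 10 = -4532 + 30 = -4502$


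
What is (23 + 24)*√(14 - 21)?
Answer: 47*I*√7 ≈ 124.35*I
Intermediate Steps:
(23 + 24)*√(14 - 21) = 47*√(-7) = 47*(I*√7) = 47*I*√7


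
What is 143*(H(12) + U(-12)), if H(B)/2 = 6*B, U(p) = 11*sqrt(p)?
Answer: 20592 + 3146*I*sqrt(3) ≈ 20592.0 + 5449.0*I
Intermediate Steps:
H(B) = 12*B (H(B) = 2*(6*B) = 12*B)
143*(H(12) + U(-12)) = 143*(12*12 + 11*sqrt(-12)) = 143*(144 + 11*(2*I*sqrt(3))) = 143*(144 + 22*I*sqrt(3)) = 20592 + 3146*I*sqrt(3)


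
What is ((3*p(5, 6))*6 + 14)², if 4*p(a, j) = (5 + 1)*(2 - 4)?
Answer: 1600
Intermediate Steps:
p(a, j) = -3 (p(a, j) = ((5 + 1)*(2 - 4))/4 = (6*(-2))/4 = (¼)*(-12) = -3)
((3*p(5, 6))*6 + 14)² = ((3*(-3))*6 + 14)² = (-9*6 + 14)² = (-54 + 14)² = (-40)² = 1600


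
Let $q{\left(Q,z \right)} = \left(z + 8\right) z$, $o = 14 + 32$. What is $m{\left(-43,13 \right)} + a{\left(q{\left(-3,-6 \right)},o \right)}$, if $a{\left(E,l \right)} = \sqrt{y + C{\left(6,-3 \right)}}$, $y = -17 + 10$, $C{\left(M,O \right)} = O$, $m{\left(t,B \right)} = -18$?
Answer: $-18 + i \sqrt{10} \approx -18.0 + 3.1623 i$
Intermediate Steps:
$o = 46$
$y = -7$
$q{\left(Q,z \right)} = z \left(8 + z\right)$ ($q{\left(Q,z \right)} = \left(8 + z\right) z = z \left(8 + z\right)$)
$a{\left(E,l \right)} = i \sqrt{10}$ ($a{\left(E,l \right)} = \sqrt{-7 - 3} = \sqrt{-10} = i \sqrt{10}$)
$m{\left(-43,13 \right)} + a{\left(q{\left(-3,-6 \right)},o \right)} = -18 + i \sqrt{10}$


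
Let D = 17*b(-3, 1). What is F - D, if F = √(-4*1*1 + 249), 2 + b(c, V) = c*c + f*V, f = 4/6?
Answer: -391/3 + 7*√5 ≈ -114.68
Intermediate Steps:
f = ⅔ (f = 4*(⅙) = ⅔ ≈ 0.66667)
b(c, V) = -2 + c² + 2*V/3 (b(c, V) = -2 + (c*c + 2*V/3) = -2 + (c² + 2*V/3) = -2 + c² + 2*V/3)
F = 7*√5 (F = √(-4*1 + 249) = √(-4 + 249) = √245 = 7*√5 ≈ 15.652)
D = 391/3 (D = 17*(-2 + (-3)² + (⅔)*1) = 17*(-2 + 9 + ⅔) = 17*(23/3) = 391/3 ≈ 130.33)
F - D = 7*√5 - 1*391/3 = 7*√5 - 391/3 = -391/3 + 7*√5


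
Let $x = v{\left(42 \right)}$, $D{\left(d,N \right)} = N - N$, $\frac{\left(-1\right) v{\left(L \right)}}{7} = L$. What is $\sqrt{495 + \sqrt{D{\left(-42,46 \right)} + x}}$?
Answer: $\sqrt{495 + 7 i \sqrt{6}} \approx 22.252 + 0.3853 i$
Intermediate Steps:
$v{\left(L \right)} = - 7 L$
$D{\left(d,N \right)} = 0$
$x = -294$ ($x = \left(-7\right) 42 = -294$)
$\sqrt{495 + \sqrt{D{\left(-42,46 \right)} + x}} = \sqrt{495 + \sqrt{0 - 294}} = \sqrt{495 + \sqrt{-294}} = \sqrt{495 + 7 i \sqrt{6}}$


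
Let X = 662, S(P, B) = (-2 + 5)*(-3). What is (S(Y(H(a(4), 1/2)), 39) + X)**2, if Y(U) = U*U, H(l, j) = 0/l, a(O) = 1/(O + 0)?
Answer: 426409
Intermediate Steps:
a(O) = 1/O
H(l, j) = 0
Y(U) = U**2
S(P, B) = -9 (S(P, B) = 3*(-3) = -9)
(S(Y(H(a(4), 1/2)), 39) + X)**2 = (-9 + 662)**2 = 653**2 = 426409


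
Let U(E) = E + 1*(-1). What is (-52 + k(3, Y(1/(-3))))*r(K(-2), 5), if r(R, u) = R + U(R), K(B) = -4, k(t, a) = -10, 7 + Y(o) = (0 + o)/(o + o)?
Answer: 558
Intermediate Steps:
Y(o) = -13/2 (Y(o) = -7 + (0 + o)/(o + o) = -7 + o/((2*o)) = -7 + o*(1/(2*o)) = -7 + 1/2 = -13/2)
U(E) = -1 + E (U(E) = E - 1 = -1 + E)
r(R, u) = -1 + 2*R (r(R, u) = R + (-1 + R) = -1 + 2*R)
(-52 + k(3, Y(1/(-3))))*r(K(-2), 5) = (-52 - 10)*(-1 + 2*(-4)) = -62*(-1 - 8) = -62*(-9) = 558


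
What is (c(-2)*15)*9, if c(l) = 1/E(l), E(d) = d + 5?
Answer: 45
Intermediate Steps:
E(d) = 5 + d
c(l) = 1/(5 + l)
(c(-2)*15)*9 = (15/(5 - 2))*9 = (15/3)*9 = ((⅓)*15)*9 = 5*9 = 45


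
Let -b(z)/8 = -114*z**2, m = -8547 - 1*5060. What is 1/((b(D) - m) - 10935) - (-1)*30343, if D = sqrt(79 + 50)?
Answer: 3650869761/120320 ≈ 30343.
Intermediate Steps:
D = sqrt(129) ≈ 11.358
m = -13607 (m = -8547 - 5060 = -13607)
b(z) = 912*z**2 (b(z) = -(-912)*z**2 = 912*z**2)
1/((b(D) - m) - 10935) - (-1)*30343 = 1/((912*(sqrt(129))**2 - 1*(-13607)) - 10935) - (-1)*30343 = 1/((912*129 + 13607) - 10935) - 1*(-30343) = 1/((117648 + 13607) - 10935) + 30343 = 1/(131255 - 10935) + 30343 = 1/120320 + 30343 = 3650869761/120320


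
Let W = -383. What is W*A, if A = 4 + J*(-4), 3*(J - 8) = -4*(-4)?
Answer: 56684/3 ≈ 18895.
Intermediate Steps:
J = 40/3 (J = 8 + (-4*(-4))/3 = 8 + (⅓)*16 = 8 + 16/3 = 40/3 ≈ 13.333)
A = -148/3 (A = 4 + (40/3)*(-4) = 4 - 160/3 = -148/3 ≈ -49.333)
W*A = -383*(-148/3) = 56684/3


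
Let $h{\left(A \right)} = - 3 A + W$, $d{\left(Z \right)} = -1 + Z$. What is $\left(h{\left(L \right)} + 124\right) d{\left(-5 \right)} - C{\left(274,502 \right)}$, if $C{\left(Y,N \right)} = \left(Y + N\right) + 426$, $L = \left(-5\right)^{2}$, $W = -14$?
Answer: $-1412$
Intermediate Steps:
$L = 25$
$C{\left(Y,N \right)} = 426 + N + Y$ ($C{\left(Y,N \right)} = \left(N + Y\right) + 426 = 426 + N + Y$)
$h{\left(A \right)} = -14 - 3 A$ ($h{\left(A \right)} = - 3 A - 14 = -14 - 3 A$)
$\left(h{\left(L \right)} + 124\right) d{\left(-5 \right)} - C{\left(274,502 \right)} = \left(\left(-14 - 75\right) + 124\right) \left(-1 - 5\right) - \left(426 + 502 + 274\right) = \left(\left(-14 - 75\right) + 124\right) \left(-6\right) - 1202 = \left(-89 + 124\right) \left(-6\right) - 1202 = 35 \left(-6\right) - 1202 = -210 - 1202 = -1412$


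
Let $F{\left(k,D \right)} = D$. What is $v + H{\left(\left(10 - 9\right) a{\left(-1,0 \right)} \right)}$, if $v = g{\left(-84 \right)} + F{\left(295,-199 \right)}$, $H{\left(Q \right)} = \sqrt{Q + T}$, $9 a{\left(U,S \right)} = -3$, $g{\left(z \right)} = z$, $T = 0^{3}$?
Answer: $-283 + \frac{i \sqrt{3}}{3} \approx -283.0 + 0.57735 i$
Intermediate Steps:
$T = 0$
$a{\left(U,S \right)} = - \frac{1}{3}$ ($a{\left(U,S \right)} = \frac{1}{9} \left(-3\right) = - \frac{1}{3}$)
$H{\left(Q \right)} = \sqrt{Q}$ ($H{\left(Q \right)} = \sqrt{Q + 0} = \sqrt{Q}$)
$v = -283$ ($v = -84 - 199 = -283$)
$v + H{\left(\left(10 - 9\right) a{\left(-1,0 \right)} \right)} = -283 + \sqrt{\left(10 - 9\right) \left(- \frac{1}{3}\right)} = -283 + \sqrt{1 \left(- \frac{1}{3}\right)} = -283 + \sqrt{- \frac{1}{3}} = -283 + \frac{i \sqrt{3}}{3}$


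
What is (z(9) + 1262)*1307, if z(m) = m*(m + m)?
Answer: 1861168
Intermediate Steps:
z(m) = 2*m**2 (z(m) = m*(2*m) = 2*m**2)
(z(9) + 1262)*1307 = (2*9**2 + 1262)*1307 = (2*81 + 1262)*1307 = (162 + 1262)*1307 = 1424*1307 = 1861168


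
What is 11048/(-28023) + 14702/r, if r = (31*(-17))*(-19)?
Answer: 301370522/280594299 ≈ 1.0740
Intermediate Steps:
r = 10013 (r = -527*(-19) = 10013)
11048/(-28023) + 14702/r = 11048/(-28023) + 14702/10013 = 11048*(-1/28023) + 14702*(1/10013) = -11048/28023 + 14702/10013 = 301370522/280594299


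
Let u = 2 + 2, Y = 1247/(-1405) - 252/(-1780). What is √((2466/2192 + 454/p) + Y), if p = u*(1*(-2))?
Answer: I*√564115658554/100036 ≈ 7.5081*I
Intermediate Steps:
Y = -18656/25009 (Y = 1247*(-1/1405) - 252*(-1/1780) = -1247/1405 + 63/445 = -18656/25009 ≈ -0.74597)
u = 4
p = -8 (p = 4*(1*(-2)) = 4*(-2) = -8)
√((2466/2192 + 454/p) + Y) = √((2466/2192 + 454/(-8)) - 18656/25009) = √((2466*(1/2192) + 454*(-⅛)) - 18656/25009) = √((9/8 - 227/4) - 18656/25009) = √(-445/8 - 18656/25009) = √(-11278253/200072) = I*√564115658554/100036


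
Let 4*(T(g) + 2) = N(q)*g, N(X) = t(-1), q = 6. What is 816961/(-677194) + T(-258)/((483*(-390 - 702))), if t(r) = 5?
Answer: -61524984649/51025213512 ≈ -1.2058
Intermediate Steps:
N(X) = 5
T(g) = -2 + 5*g/4 (T(g) = -2 + (5*g)/4 = -2 + 5*g/4)
816961/(-677194) + T(-258)/((483*(-390 - 702))) = 816961/(-677194) + (-2 + (5/4)*(-258))/((483*(-390 - 702))) = 816961*(-1/677194) + (-2 - 645/2)/((483*(-1092))) = -816961/677194 - 649/2/(-527436) = -816961/677194 - 649/2*(-1/527436) = -816961/677194 + 649/1054872 = -61524984649/51025213512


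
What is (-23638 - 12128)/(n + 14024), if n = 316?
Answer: -5961/2390 ≈ -2.4941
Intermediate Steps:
(-23638 - 12128)/(n + 14024) = (-23638 - 12128)/(316 + 14024) = -35766/14340 = -35766*1/14340 = -5961/2390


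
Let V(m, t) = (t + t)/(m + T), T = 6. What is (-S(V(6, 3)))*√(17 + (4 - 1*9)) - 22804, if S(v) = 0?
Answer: -22804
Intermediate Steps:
V(m, t) = 2*t/(6 + m) (V(m, t) = (t + t)/(m + 6) = (2*t)/(6 + m) = 2*t/(6 + m))
(-S(V(6, 3)))*√(17 + (4 - 1*9)) - 22804 = (-1*0)*√(17 + (4 - 1*9)) - 22804 = 0*√(17 + (4 - 9)) - 22804 = 0*√(17 - 5) - 22804 = 0*√12 - 22804 = 0*(2*√3) - 22804 = 0 - 22804 = -22804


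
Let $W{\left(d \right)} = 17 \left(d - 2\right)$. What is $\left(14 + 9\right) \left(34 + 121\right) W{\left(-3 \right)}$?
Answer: $-303025$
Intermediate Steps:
$W{\left(d \right)} = -34 + 17 d$ ($W{\left(d \right)} = 17 \left(-2 + d\right) = -34 + 17 d$)
$\left(14 + 9\right) \left(34 + 121\right) W{\left(-3 \right)} = \left(14 + 9\right) \left(34 + 121\right) \left(-34 + 17 \left(-3\right)\right) = 23 \cdot 155 \left(-34 - 51\right) = 3565 \left(-85\right) = -303025$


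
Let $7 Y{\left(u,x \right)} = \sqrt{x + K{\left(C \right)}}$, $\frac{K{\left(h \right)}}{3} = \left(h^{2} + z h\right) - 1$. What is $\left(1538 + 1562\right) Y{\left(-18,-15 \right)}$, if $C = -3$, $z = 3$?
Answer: $\frac{9300 i \sqrt{2}}{7} \approx 1878.9 i$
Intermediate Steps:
$K{\left(h \right)} = -3 + 3 h^{2} + 9 h$ ($K{\left(h \right)} = 3 \left(\left(h^{2} + 3 h\right) - 1\right) = 3 \left(-1 + h^{2} + 3 h\right) = -3 + 3 h^{2} + 9 h$)
$Y{\left(u,x \right)} = \frac{\sqrt{-3 + x}}{7}$ ($Y{\left(u,x \right)} = \frac{\sqrt{x + \left(-3 + 3 \left(-3\right)^{2} + 9 \left(-3\right)\right)}}{7} = \frac{\sqrt{x - 3}}{7} = \frac{\sqrt{-3 + x}}{7}$)
$\left(1538 + 1562\right) Y{\left(-18,-15 \right)} = \left(1538 + 1562\right) \frac{\sqrt{-3 - 15}}{7} = 3100 \frac{\sqrt{-18}}{7} = 3100 \frac{3 i \sqrt{2}}{7} = \frac{9300 i \sqrt{2}}{7}$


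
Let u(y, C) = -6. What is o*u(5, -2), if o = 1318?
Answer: -7908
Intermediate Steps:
o*u(5, -2) = 1318*(-6) = -7908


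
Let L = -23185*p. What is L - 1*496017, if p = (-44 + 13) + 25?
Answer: -356907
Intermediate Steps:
p = -6 (p = -31 + 25 = -6)
L = 139110 (L = -23185*(-6) = 139110)
L - 1*496017 = 139110 - 1*496017 = 139110 - 496017 = -356907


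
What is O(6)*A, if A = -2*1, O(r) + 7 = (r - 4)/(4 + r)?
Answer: 68/5 ≈ 13.600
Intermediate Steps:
O(r) = -7 + (-4 + r)/(4 + r) (O(r) = -7 + (r - 4)/(4 + r) = -7 + (-4 + r)/(4 + r))
A = -2
O(6)*A = (2*(-16 - 3*6)/(4 + 6))*(-2) = (2*(-16 - 18)/10)*(-2) = (2*(⅒)*(-34))*(-2) = -34/5*(-2) = 68/5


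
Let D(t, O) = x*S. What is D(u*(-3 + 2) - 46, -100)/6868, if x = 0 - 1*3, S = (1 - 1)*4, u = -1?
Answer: 0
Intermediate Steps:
S = 0 (S = 0*4 = 0)
x = -3 (x = 0 - 3 = -3)
D(t, O) = 0 (D(t, O) = -3*0 = 0)
D(u*(-3 + 2) - 46, -100)/6868 = 0/6868 = 0*(1/6868) = 0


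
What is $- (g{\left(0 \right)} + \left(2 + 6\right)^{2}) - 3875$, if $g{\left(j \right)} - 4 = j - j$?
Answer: $-3943$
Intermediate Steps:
$g{\left(j \right)} = 4$ ($g{\left(j \right)} = 4 + \left(j - j\right) = 4 + 0 = 4$)
$- (g{\left(0 \right)} + \left(2 + 6\right)^{2}) - 3875 = - (4 + \left(2 + 6\right)^{2}) - 3875 = - (4 + 8^{2}) - 3875 = - (4 + 64) - 3875 = \left(-1\right) 68 - 3875 = -68 - 3875 = -3943$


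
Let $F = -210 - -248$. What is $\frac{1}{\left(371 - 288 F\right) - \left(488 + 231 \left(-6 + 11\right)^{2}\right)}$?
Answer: $- \frac{1}{16836} \approx -5.9397 \cdot 10^{-5}$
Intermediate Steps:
$F = 38$ ($F = -210 + 248 = 38$)
$\frac{1}{\left(371 - 288 F\right) - \left(488 + 231 \left(-6 + 11\right)^{2}\right)} = \frac{1}{\left(371 - 10944\right) - \left(488 + 231 \left(-6 + 11\right)^{2}\right)} = \frac{1}{\left(371 - 10944\right) - \left(488 + 231 \cdot 5^{2}\right)} = \frac{1}{-10573 - 6263} = \frac{1}{-16836} = - \frac{1}{16836}$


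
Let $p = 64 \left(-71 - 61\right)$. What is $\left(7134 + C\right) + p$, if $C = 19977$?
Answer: $18663$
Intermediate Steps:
$p = -8448$ ($p = 64 \left(-132\right) = -8448$)
$\left(7134 + C\right) + p = \left(7134 + 19977\right) - 8448 = 27111 - 8448 = 18663$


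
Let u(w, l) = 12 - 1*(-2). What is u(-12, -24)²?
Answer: 196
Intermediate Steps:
u(w, l) = 14 (u(w, l) = 12 + 2 = 14)
u(-12, -24)² = 14² = 196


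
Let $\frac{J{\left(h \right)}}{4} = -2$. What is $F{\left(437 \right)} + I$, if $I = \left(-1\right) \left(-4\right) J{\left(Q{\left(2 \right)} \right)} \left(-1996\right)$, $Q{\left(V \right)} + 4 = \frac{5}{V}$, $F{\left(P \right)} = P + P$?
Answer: $64746$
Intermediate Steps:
$F{\left(P \right)} = 2 P$
$Q{\left(V \right)} = -4 + \frac{5}{V}$
$J{\left(h \right)} = -8$ ($J{\left(h \right)} = 4 \left(-2\right) = -8$)
$I = 63872$ ($I = \left(-1\right) \left(-4\right) \left(-8\right) \left(-1996\right) = 4 \left(-8\right) \left(-1996\right) = \left(-32\right) \left(-1996\right) = 63872$)
$F{\left(437 \right)} + I = 2 \cdot 437 + 63872 = 874 + 63872 = 64746$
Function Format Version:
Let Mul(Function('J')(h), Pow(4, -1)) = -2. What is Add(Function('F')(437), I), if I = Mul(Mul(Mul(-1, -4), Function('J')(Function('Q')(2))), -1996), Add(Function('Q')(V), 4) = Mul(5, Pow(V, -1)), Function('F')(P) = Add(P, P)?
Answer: 64746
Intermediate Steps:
Function('F')(P) = Mul(2, P)
Function('Q')(V) = Add(-4, Mul(5, Pow(V, -1)))
Function('J')(h) = -8 (Function('J')(h) = Mul(4, -2) = -8)
I = 63872 (I = Mul(Mul(Mul(-1, -4), -8), -1996) = Mul(Mul(4, -8), -1996) = Mul(-32, -1996) = 63872)
Add(Function('F')(437), I) = Add(Mul(2, 437), 63872) = Add(874, 63872) = 64746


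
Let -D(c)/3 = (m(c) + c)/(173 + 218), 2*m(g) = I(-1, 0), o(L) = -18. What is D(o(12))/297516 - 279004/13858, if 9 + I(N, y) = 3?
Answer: -5409364560995/268680650108 ≈ -20.133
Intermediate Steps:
I(N, y) = -6 (I(N, y) = -9 + 3 = -6)
m(g) = -3 (m(g) = (1/2)*(-6) = -3)
D(c) = 9/391 - 3*c/391 (D(c) = -3*(-3 + c)/(173 + 218) = -3*(-3 + c)/391 = -3*(-3/391 + c/391) = 9/391 - 3*c/391)
D(o(12))/297516 - 279004/13858 = (9/391 - 3/391*(-18))/297516 - 279004/13858 = (9/391 + 54/391)*(1/297516) - 279004*1/13858 = (63/391)*(1/297516) - 139502/6929 = 21/38776252 - 139502/6929 = -5409364560995/268680650108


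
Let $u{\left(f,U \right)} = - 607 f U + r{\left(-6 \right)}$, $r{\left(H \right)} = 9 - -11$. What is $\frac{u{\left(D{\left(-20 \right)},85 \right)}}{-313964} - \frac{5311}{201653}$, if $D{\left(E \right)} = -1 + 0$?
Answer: $- \frac{12075782399}{63311782492} \approx -0.19074$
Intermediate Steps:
$r{\left(H \right)} = 20$ ($r{\left(H \right)} = 9 + 11 = 20$)
$D{\left(E \right)} = -1$
$u{\left(f,U \right)} = 20 - 607 U f$ ($u{\left(f,U \right)} = - 607 f U + 20 = - 607 U f + 20 = 20 - 607 U f$)
$\frac{u{\left(D{\left(-20 \right)},85 \right)}}{-313964} - \frac{5311}{201653} = \frac{20 - 51595 \left(-1\right)}{-313964} - \frac{5311}{201653} = \left(20 + 51595\right) \left(- \frac{1}{313964}\right) - \frac{5311}{201653} = 51615 \left(- \frac{1}{313964}\right) - \frac{5311}{201653} = - \frac{51615}{313964} - \frac{5311}{201653} = - \frac{12075782399}{63311782492}$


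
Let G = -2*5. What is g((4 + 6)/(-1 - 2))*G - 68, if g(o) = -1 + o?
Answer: -74/3 ≈ -24.667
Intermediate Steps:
G = -10
g((4 + 6)/(-1 - 2))*G - 68 = (-1 + (4 + 6)/(-1 - 2))*(-10) - 68 = (-1 + 10/(-3))*(-10) - 68 = (-1 + 10*(-⅓))*(-10) - 68 = (-1 - 10/3)*(-10) - 68 = -13/3*(-10) - 68 = 130/3 - 68 = -74/3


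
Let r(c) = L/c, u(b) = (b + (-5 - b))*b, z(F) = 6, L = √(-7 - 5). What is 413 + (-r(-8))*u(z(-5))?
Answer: 413 - 15*I*√3/2 ≈ 413.0 - 12.99*I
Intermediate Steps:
L = 2*I*√3 (L = √(-12) = 2*I*√3 ≈ 3.4641*I)
u(b) = -5*b
r(c) = 2*I*√3/c (r(c) = (2*I*√3)/c = 2*I*√3/c)
413 + (-r(-8))*u(z(-5)) = 413 + (-2*I*√3/(-8))*(-5*6) = 413 - 2*I*√3*(-1)/8*(-30) = 413 - (-1)*I*√3/4*(-30) = 413 + (I*√3/4)*(-30) = 413 - 15*I*√3/2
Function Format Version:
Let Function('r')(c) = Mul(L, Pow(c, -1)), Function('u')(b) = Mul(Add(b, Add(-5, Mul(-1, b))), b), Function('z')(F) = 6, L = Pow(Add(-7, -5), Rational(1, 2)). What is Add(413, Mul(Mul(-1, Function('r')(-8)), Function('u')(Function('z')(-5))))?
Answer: Add(413, Mul(Rational(-15, 2), I, Pow(3, Rational(1, 2)))) ≈ Add(413.00, Mul(-12.990, I))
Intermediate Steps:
L = Mul(2, I, Pow(3, Rational(1, 2))) (L = Pow(-12, Rational(1, 2)) = Mul(2, I, Pow(3, Rational(1, 2))) ≈ Mul(3.4641, I))
Function('u')(b) = Mul(-5, b)
Function('r')(c) = Mul(2, I, Pow(3, Rational(1, 2)), Pow(c, -1)) (Function('r')(c) = Mul(Mul(2, I, Pow(3, Rational(1, 2))), Pow(c, -1)) = Mul(2, I, Pow(3, Rational(1, 2)), Pow(c, -1)))
Add(413, Mul(Mul(-1, Function('r')(-8)), Function('u')(Function('z')(-5)))) = Add(413, Mul(Mul(-1, Mul(2, I, Pow(3, Rational(1, 2)), Pow(-8, -1))), Mul(-5, 6))) = Add(413, Mul(Mul(-1, Mul(2, I, Pow(3, Rational(1, 2)), Rational(-1, 8))), -30)) = Add(413, Mul(Mul(-1, Mul(Rational(-1, 4), I, Pow(3, Rational(1, 2)))), -30)) = Add(413, Mul(Mul(Rational(1, 4), I, Pow(3, Rational(1, 2))), -30)) = Add(413, Mul(Rational(-15, 2), I, Pow(3, Rational(1, 2))))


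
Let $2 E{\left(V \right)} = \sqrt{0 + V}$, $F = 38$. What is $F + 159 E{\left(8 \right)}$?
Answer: $38 + 159 \sqrt{2} \approx 262.86$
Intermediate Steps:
$E{\left(V \right)} = \frac{\sqrt{V}}{2}$ ($E{\left(V \right)} = \frac{\sqrt{0 + V}}{2} = \frac{\sqrt{V}}{2}$)
$F + 159 E{\left(8 \right)} = 38 + 159 \frac{\sqrt{8}}{2} = 38 + 159 \frac{2 \sqrt{2}}{2} = 38 + 159 \sqrt{2}$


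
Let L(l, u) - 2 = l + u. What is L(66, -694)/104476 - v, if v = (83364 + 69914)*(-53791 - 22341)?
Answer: 609584064037335/52238 ≈ 1.1669e+10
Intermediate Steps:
L(l, u) = 2 + l + u (L(l, u) = 2 + (l + u) = 2 + l + u)
v = -11669360696 (v = 153278*(-76132) = -11669360696)
L(66, -694)/104476 - v = (2 + 66 - 694)/104476 - 1*(-11669360696) = -626*1/104476 + 11669360696 = -313/52238 + 11669360696 = 609584064037335/52238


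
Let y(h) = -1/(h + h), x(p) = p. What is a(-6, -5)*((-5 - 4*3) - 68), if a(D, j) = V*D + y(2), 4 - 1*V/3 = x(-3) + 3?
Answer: 24565/4 ≈ 6141.3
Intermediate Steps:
V = 12 (V = 12 - 3*(-3 + 3) = 12 - 3*0 = 12 + 0 = 12)
y(h) = -1/(2*h)
a(D, j) = -¼ + 12*D (a(D, j) = 12*D - ½/2 = 12*D - ½*½ = 12*D - ¼ = -¼ + 12*D)
a(-6, -5)*((-5 - 4*3) - 68) = (-¼ + 12*(-6))*((-5 - 4*3) - 68) = (-¼ - 72)*((-5 - 12) - 68) = -289*(-17 - 68)/4 = -289/4*(-85) = 24565/4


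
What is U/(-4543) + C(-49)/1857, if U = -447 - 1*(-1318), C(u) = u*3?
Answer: -761756/2812117 ≈ -0.27088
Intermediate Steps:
C(u) = 3*u
U = 871 (U = -447 + 1318 = 871)
U/(-4543) + C(-49)/1857 = 871/(-4543) + (3*(-49))/1857 = 871*(-1/4543) - 147*1/1857 = -871/4543 - 49/619 = -761756/2812117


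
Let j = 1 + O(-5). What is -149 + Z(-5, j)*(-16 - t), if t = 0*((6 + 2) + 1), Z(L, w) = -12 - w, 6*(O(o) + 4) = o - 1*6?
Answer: -103/3 ≈ -34.333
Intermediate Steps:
O(o) = -5 + o/6 (O(o) = -4 + (o - 1*6)/6 = -4 + (o - 6)/6 = -4 + (-6 + o)/6 = -4 + (-1 + o/6) = -5 + o/6)
j = -29/6 (j = 1 + (-5 + (1/6)*(-5)) = 1 + (-5 - 5/6) = 1 - 35/6 = -29/6 ≈ -4.8333)
t = 0 (t = 0*(8 + 1) = 0*9 = 0)
-149 + Z(-5, j)*(-16 - t) = -149 + (-12 - 1*(-29/6))*(-16 - 1*0) = -149 + (-12 + 29/6)*(-16 + 0) = -149 - 43/6*(-16) = -149 + 344/3 = -103/3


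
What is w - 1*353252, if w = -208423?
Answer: -561675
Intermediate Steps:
w - 1*353252 = -208423 - 1*353252 = -208423 - 353252 = -561675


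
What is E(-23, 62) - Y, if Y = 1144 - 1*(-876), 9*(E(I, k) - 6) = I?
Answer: -18149/9 ≈ -2016.6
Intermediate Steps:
E(I, k) = 6 + I/9
Y = 2020 (Y = 1144 + 876 = 2020)
E(-23, 62) - Y = (6 + (1/9)*(-23)) - 1*2020 = (6 - 23/9) - 2020 = 31/9 - 2020 = -18149/9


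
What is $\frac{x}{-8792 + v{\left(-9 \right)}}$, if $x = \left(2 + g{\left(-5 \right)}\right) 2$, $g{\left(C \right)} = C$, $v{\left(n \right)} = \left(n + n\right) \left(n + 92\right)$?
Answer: $\frac{3}{5143} \approx 0.00058332$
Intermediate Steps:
$v{\left(n \right)} = 2 n \left(92 + n\right)$
$x = -6$ ($x = \left(2 - 5\right) 2 = \left(-3\right) 2 = -6$)
$\frac{x}{-8792 + v{\left(-9 \right)}} = - \frac{6}{-8792 + 2 \left(-9\right) \left(92 - 9\right)} = - \frac{6}{-8792 + 2 \left(-9\right) 83} = - \frac{6}{-8792 - 1494} = - \frac{6}{-10286} = \left(-6\right) \left(- \frac{1}{10286}\right) = \frac{3}{5143}$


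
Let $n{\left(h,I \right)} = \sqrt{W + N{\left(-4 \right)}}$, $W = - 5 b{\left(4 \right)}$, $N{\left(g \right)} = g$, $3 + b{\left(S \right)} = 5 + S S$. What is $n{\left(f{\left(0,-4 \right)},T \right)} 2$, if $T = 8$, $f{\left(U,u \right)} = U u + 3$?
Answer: $2 i \sqrt{94} \approx 19.391 i$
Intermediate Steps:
$b{\left(S \right)} = 2 + S^{2}$ ($b{\left(S \right)} = -3 + \left(5 + S S\right) = -3 + \left(5 + S^{2}\right) = 2 + S^{2}$)
$f{\left(U,u \right)} = 3 + U u$
$W = -90$ ($W = - 5 \left(2 + 4^{2}\right) = - 5 \left(2 + 16\right) = \left(-5\right) 18 = -90$)
$n{\left(h,I \right)} = i \sqrt{94}$ ($n{\left(h,I \right)} = \sqrt{-90 - 4} = \sqrt{-94} = i \sqrt{94}$)
$n{\left(f{\left(0,-4 \right)},T \right)} 2 = i \sqrt{94} \cdot 2 = 2 i \sqrt{94}$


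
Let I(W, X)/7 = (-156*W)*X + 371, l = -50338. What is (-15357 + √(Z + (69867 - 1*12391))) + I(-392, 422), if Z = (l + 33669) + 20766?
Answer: 180630248 + √61573 ≈ 1.8063e+8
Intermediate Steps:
I(W, X) = 2597 - 1092*W*X (I(W, X) = 7*((-156*W)*X + 371) = 7*(-156*W*X + 371) = 7*(371 - 156*W*X) = 2597 - 1092*W*X)
Z = 4097 (Z = (-50338 + 33669) + 20766 = -16669 + 20766 = 4097)
(-15357 + √(Z + (69867 - 1*12391))) + I(-392, 422) = (-15357 + √(4097 + (69867 - 1*12391))) + (2597 - 1092*(-392)*422) = (-15357 + √(4097 + (69867 - 12391))) + (2597 + 180643008) = (-15357 + √(4097 + 57476)) + 180645605 = (-15357 + √61573) + 180645605 = 180630248 + √61573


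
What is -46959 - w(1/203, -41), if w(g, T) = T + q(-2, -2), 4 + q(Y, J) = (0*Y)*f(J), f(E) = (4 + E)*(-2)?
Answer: -46914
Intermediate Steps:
f(E) = -8 - 2*E
q(Y, J) = -4 (q(Y, J) = -4 + (0*Y)*(-8 - 2*J) = -4 + 0*(-8 - 2*J) = -4 + 0 = -4)
w(g, T) = -4 + T (w(g, T) = T - 4 = -4 + T)
-46959 - w(1/203, -41) = -46959 - (-4 - 41) = -46959 - 1*(-45) = -46959 + 45 = -46914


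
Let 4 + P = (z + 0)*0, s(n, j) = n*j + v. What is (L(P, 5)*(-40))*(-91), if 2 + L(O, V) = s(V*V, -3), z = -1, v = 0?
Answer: -280280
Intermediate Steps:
s(n, j) = j*n (s(n, j) = n*j + 0 = j*n + 0 = j*n)
P = -4 (P = -4 + (-1 + 0)*0 = -4 - 1*0 = -4 + 0 = -4)
L(O, V) = -2 - 3*V**2 (L(O, V) = -2 - 3*V*V = -2 - 3*V**2)
(L(P, 5)*(-40))*(-91) = ((-2 - 3*5**2)*(-40))*(-91) = ((-2 - 3*25)*(-40))*(-91) = ((-2 - 75)*(-40))*(-91) = -77*(-40)*(-91) = 3080*(-91) = -280280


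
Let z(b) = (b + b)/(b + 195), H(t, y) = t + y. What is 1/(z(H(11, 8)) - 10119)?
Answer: -107/1082714 ≈ -9.8826e-5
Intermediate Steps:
z(b) = 2*b/(195 + b) (z(b) = (2*b)/(195 + b) = 2*b/(195 + b))
1/(z(H(11, 8)) - 10119) = 1/(2*(11 + 8)/(195 + (11 + 8)) - 10119) = 1/(2*19/(195 + 19) - 10119) = 1/(2*19/214 - 10119) = 1/(2*19*(1/214) - 10119) = 1/(19/107 - 10119) = 1/(-1082714/107) = -107/1082714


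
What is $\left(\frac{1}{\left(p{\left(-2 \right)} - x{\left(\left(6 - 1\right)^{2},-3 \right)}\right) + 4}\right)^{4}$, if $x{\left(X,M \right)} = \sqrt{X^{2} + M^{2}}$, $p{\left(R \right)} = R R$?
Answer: $\frac{1}{\left(8 - \sqrt{634}\right)^{4}} \approx 1.1481 \cdot 10^{-5}$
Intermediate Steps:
$p{\left(R \right)} = R^{2}$
$x{\left(X,M \right)} = \sqrt{M^{2} + X^{2}}$
$\left(\frac{1}{\left(p{\left(-2 \right)} - x{\left(\left(6 - 1\right)^{2},-3 \right)}\right) + 4}\right)^{4} = \left(\frac{1}{\left(\left(-2\right)^{2} - \sqrt{\left(-3\right)^{2} + \left(\left(6 - 1\right)^{2}\right)^{2}}\right) + 4}\right)^{4} = \left(\frac{1}{\left(4 - \sqrt{9 + \left(5^{2}\right)^{2}}\right) + 4}\right)^{4} = \left(\frac{1}{\left(4 - \sqrt{9 + 25^{2}}\right) + 4}\right)^{4} = \left(\frac{1}{\left(4 - \sqrt{9 + 625}\right) + 4}\right)^{4} = \left(\frac{1}{\left(4 - \sqrt{634}\right) + 4}\right)^{4} = \left(\frac{1}{8 - \sqrt{634}}\right)^{4} = \frac{1}{\left(8 - \sqrt{634}\right)^{4}}$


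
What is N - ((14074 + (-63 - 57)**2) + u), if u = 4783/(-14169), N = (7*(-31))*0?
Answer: -403443323/14169 ≈ -28474.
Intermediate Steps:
N = 0 (N = -217*0 = 0)
u = -4783/14169 (u = 4783*(-1/14169) = -4783/14169 ≈ -0.33757)
N - ((14074 + (-63 - 57)**2) + u) = 0 - ((14074 + (-63 - 57)**2) - 4783/14169) = 0 - ((14074 + (-120)**2) - 4783/14169) = 0 - ((14074 + 14400) - 4783/14169) = 0 - (28474 - 4783/14169) = 0 - 1*403443323/14169 = 0 - 403443323/14169 = -403443323/14169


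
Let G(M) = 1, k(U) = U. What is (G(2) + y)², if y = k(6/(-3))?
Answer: 1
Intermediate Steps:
y = -2 (y = 6/(-3) = 6*(-⅓) = -2)
(G(2) + y)² = (1 - 2)² = (-1)² = 1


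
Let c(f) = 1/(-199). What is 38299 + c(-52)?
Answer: 7621500/199 ≈ 38299.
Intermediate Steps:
c(f) = -1/199
38299 + c(-52) = 38299 - 1/199 = 7621500/199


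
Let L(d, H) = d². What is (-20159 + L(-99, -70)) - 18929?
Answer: -29287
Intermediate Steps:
(-20159 + L(-99, -70)) - 18929 = (-20159 + (-99)²) - 18929 = (-20159 + 9801) - 18929 = -10358 - 18929 = -29287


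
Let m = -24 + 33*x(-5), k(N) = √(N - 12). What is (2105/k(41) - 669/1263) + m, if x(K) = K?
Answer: -79792/421 + 2105*√29/29 ≈ 201.36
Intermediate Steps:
k(N) = √(-12 + N)
m = -189 (m = -24 + 33*(-5) = -24 - 165 = -189)
(2105/k(41) - 669/1263) + m = (2105/(√(-12 + 41)) - 669/1263) - 189 = (2105/(√29) - 669*1/1263) - 189 = (2105*(√29/29) - 223/421) - 189 = (2105*√29/29 - 223/421) - 189 = (-223/421 + 2105*√29/29) - 189 = -79792/421 + 2105*√29/29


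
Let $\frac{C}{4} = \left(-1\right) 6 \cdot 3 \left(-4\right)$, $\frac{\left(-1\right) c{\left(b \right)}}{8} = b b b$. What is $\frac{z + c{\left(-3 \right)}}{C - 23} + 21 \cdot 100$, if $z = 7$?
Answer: $\frac{556723}{265} \approx 2100.8$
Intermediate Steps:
$c{\left(b \right)} = - 8 b^{3}$ ($c{\left(b \right)} = - 8 b b b = - 8 b^{2} b = - 8 b^{3}$)
$C = 288$ ($C = 4 \left(-1\right) 6 \cdot 3 \left(-4\right) = 4 \left(-6\right) 3 \left(-4\right) = 4 \left(\left(-18\right) \left(-4\right)\right) = 4 \cdot 72 = 288$)
$\frac{z + c{\left(-3 \right)}}{C - 23} + 21 \cdot 100 = \frac{7 - 8 \left(-3\right)^{3}}{288 - 23} + 21 \cdot 100 = \frac{7 - -216}{265} + 2100 = \left(7 + 216\right) \frac{1}{265} + 2100 = 223 \cdot \frac{1}{265} + 2100 = \frac{223}{265} + 2100 = \frac{556723}{265}$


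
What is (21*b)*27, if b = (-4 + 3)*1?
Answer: -567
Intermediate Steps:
b = -1 (b = -1*1 = -1)
(21*b)*27 = (21*(-1))*27 = -21*27 = -567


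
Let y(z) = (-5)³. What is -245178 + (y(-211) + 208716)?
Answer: -36587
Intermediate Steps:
y(z) = -125
-245178 + (y(-211) + 208716) = -245178 + (-125 + 208716) = -245178 + 208591 = -36587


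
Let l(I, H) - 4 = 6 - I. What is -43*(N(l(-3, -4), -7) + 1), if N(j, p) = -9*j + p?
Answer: 5289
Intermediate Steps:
l(I, H) = 10 - I (l(I, H) = 4 + (6 - I) = 10 - I)
N(j, p) = p - 9*j
-43*(N(l(-3, -4), -7) + 1) = -43*((-7 - 9*(10 - 1*(-3))) + 1) = -43*((-7 - 9*(10 + 3)) + 1) = -43*((-7 - 9*13) + 1) = -43*((-7 - 117) + 1) = -43*(-124 + 1) = -43*(-123) = 5289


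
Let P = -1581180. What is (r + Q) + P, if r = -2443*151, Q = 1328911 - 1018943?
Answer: -1640105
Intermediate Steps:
Q = 309968
r = -368893
(r + Q) + P = (-368893 + 309968) - 1581180 = -58925 - 1581180 = -1640105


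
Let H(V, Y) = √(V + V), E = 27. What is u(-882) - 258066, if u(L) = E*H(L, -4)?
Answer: -258066 + 1134*I ≈ -2.5807e+5 + 1134.0*I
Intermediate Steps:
H(V, Y) = √2*√V (H(V, Y) = √(2*V) = √2*√V)
u(L) = 27*√2*√L (u(L) = 27*(√2*√L) = 27*√2*√L)
u(-882) - 258066 = 27*√2*√(-882) - 258066 = 27*√2*(21*I*√2) - 258066 = 1134*I - 258066 = -258066 + 1134*I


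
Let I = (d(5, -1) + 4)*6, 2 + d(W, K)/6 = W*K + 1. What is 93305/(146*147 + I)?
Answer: 18661/4254 ≈ 4.3867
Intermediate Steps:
d(W, K) = -6 + 6*K*W (d(W, K) = -12 + 6*(W*K + 1) = -12 + 6*(K*W + 1) = -12 + 6*(1 + K*W) = -12 + (6 + 6*K*W) = -6 + 6*K*W)
I = -192 (I = ((-6 + 6*(-1)*5) + 4)*6 = ((-6 - 30) + 4)*6 = (-36 + 4)*6 = -32*6 = -192)
93305/(146*147 + I) = 93305/(146*147 - 192) = 93305/(21462 - 192) = 93305/21270 = 93305*(1/21270) = 18661/4254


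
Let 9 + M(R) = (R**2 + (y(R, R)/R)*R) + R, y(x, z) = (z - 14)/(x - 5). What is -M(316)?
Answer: -31150995/311 ≈ -1.0016e+5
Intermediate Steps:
y(x, z) = (-14 + z)/(-5 + x)
M(R) = -9 + R + R**2 + (-14 + R)/(-5 + R) (M(R) = -9 + ((R**2 + (((-14 + R)/(-5 + R))/R)*R) + R) = -9 + ((R**2 + ((-14 + R)/(R*(-5 + R)))*R) + R) = -9 + ((R**2 + (-14 + R)/(-5 + R)) + R) = -9 + (R + R**2 + (-14 + R)/(-5 + R)) = -9 + R + R**2 + (-14 + R)/(-5 + R))
-M(316) = -(-14 + 316 + (-5 + 316)*(-9 + 316 + 316**2))/(-5 + 316) = -(-14 + 316 + 311*(-9 + 316 + 99856))/311 = -(-14 + 316 + 311*100163)/311 = -(-14 + 316 + 31150693)/311 = -31150995/311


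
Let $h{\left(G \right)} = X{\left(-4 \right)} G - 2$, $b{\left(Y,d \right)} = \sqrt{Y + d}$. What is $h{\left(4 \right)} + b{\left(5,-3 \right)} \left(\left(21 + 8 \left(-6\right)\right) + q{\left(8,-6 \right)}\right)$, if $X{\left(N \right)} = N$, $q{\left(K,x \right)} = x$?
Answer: $-18 - 33 \sqrt{2} \approx -64.669$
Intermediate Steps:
$h{\left(G \right)} = -2 - 4 G$ ($h{\left(G \right)} = - 4 G - 2 = -2 - 4 G$)
$h{\left(4 \right)} + b{\left(5,-3 \right)} \left(\left(21 + 8 \left(-6\right)\right) + q{\left(8,-6 \right)}\right) = \left(-2 - 16\right) + \sqrt{5 - 3} \left(\left(21 + 8 \left(-6\right)\right) - 6\right) = \left(-2 - 16\right) + \sqrt{2} \left(\left(21 - 48\right) - 6\right) = -18 + \sqrt{2} \left(-27 - 6\right) = -18 + \sqrt{2} \left(-33\right) = -18 - 33 \sqrt{2}$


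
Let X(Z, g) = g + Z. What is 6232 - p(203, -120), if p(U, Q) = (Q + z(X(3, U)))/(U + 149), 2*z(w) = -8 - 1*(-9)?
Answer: 4387567/704 ≈ 6232.3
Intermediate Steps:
X(Z, g) = Z + g
z(w) = ½ (z(w) = (-8 - 1*(-9))/2 = (-8 + 9)/2 = (½)*1 = ½)
p(U, Q) = (½ + Q)/(149 + U) (p(U, Q) = (Q + ½)/(U + 149) = (½ + Q)/(149 + U))
6232 - p(203, -120) = 6232 - (½ - 120)/(149 + 203) = 6232 - (-239)/(352*2) = 6232 - 1*(-239/704) = 6232 + 239/704 = 4387567/704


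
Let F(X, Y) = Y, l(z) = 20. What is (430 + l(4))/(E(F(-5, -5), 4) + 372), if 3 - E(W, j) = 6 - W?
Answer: 225/182 ≈ 1.2363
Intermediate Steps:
E(W, j) = -3 + W (E(W, j) = 3 - (6 - W) = 3 + (-6 + W) = -3 + W)
(430 + l(4))/(E(F(-5, -5), 4) + 372) = (430 + 20)/((-3 - 5) + 372) = 450/(-8 + 372) = 450/364 = 450*(1/364) = 225/182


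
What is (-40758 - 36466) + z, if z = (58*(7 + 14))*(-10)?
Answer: -89404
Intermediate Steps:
z = -12180 (z = (58*21)*(-10) = 1218*(-10) = -12180)
(-40758 - 36466) + z = (-40758 - 36466) - 12180 = -77224 - 12180 = -89404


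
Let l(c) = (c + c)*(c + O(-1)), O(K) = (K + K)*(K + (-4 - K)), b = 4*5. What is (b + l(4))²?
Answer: 13456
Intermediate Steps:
b = 20
O(K) = -8*K (O(K) = (2*K)*(-4) = -8*K)
l(c) = 2*c*(8 + c) (l(c) = (c + c)*(c - 8*(-1)) = (2*c)*(c + 8) = (2*c)*(8 + c) = 2*c*(8 + c))
(b + l(4))² = (20 + 2*4*(8 + 4))² = (20 + 2*4*12)² = (20 + 96)² = 116² = 13456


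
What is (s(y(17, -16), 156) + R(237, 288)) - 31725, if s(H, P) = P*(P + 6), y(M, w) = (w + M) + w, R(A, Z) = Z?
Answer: -6165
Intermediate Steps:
y(M, w) = M + 2*w (y(M, w) = (M + w) + w = M + 2*w)
s(H, P) = P*(6 + P)
(s(y(17, -16), 156) + R(237, 288)) - 31725 = (156*(6 + 156) + 288) - 31725 = (156*162 + 288) - 31725 = (25272 + 288) - 31725 = 25560 - 31725 = -6165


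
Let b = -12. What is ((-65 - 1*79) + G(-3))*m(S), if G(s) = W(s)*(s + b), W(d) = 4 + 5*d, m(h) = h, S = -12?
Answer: -252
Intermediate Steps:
G(s) = (-12 + s)*(4 + 5*s) (G(s) = (4 + 5*s)*(s - 12) = (4 + 5*s)*(-12 + s) = (-12 + s)*(4 + 5*s))
((-65 - 1*79) + G(-3))*m(S) = ((-65 - 1*79) + (-12 - 3)*(4 + 5*(-3)))*(-12) = ((-65 - 79) - 15*(4 - 15))*(-12) = (-144 - 15*(-11))*(-12) = (-144 + 165)*(-12) = 21*(-12) = -252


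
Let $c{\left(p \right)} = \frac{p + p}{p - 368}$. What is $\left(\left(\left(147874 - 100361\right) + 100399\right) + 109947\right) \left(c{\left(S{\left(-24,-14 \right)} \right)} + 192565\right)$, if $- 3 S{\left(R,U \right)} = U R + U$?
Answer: $\frac{1539296778411}{31} \approx 4.9655 \cdot 10^{10}$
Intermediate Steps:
$S{\left(R,U \right)} = - \frac{U}{3} - \frac{R U}{3}$ ($S{\left(R,U \right)} = - \frac{U R + U}{3} = - \frac{R U + U}{3} = - \frac{U + R U}{3} = - \frac{U}{3} - \frac{R U}{3}$)
$c{\left(p \right)} = \frac{2 p}{-368 + p}$
$\left(\left(\left(147874 - 100361\right) + 100399\right) + 109947\right) \left(c{\left(S{\left(-24,-14 \right)} \right)} + 192565\right) = \left(\left(\left(147874 - 100361\right) + 100399\right) + 109947\right) \left(\frac{2 \left(\left(- \frac{1}{3}\right) \left(-14\right) \left(1 - 24\right)\right)}{-368 - - \frac{14 \left(1 - 24\right)}{3}} + 192565\right) = \left(\left(47513 + 100399\right) + 109947\right) \left(\frac{2 \left(\left(- \frac{1}{3}\right) \left(-14\right) \left(-23\right)\right)}{-368 - \left(- \frac{14}{3}\right) \left(-23\right)} + 192565\right) = \left(147912 + 109947\right) \left(2 \left(- \frac{322}{3}\right) \frac{1}{-368 - \frac{322}{3}} + 192565\right) = 257859 \left(2 \left(- \frac{322}{3}\right) \frac{1}{- \frac{1426}{3}} + 192565\right) = 257859 \left(2 \left(- \frac{322}{3}\right) \left(- \frac{3}{1426}\right) + 192565\right) = 257859 \left(\frac{14}{31} + 192565\right) = 257859 \cdot \frac{5969529}{31} = \frac{1539296778411}{31}$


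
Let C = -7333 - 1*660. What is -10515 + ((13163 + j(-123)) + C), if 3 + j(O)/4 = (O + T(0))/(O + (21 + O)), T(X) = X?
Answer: -401611/75 ≈ -5354.8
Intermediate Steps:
j(O) = -12 + 4*O/(21 + 2*O) (j(O) = -12 + 4*((O + 0)/(O + (21 + O))) = -12 + 4*(O/(21 + 2*O)) = -12 + 4*O/(21 + 2*O))
C = -7993 (C = -7333 - 660 = -7993)
-10515 + ((13163 + j(-123)) + C) = -10515 + ((13163 + 4*(-63 - 5*(-123))/(21 + 2*(-123))) - 7993) = -10515 + ((13163 + 4*(-63 + 615)/(21 - 246)) - 7993) = -10515 + ((13163 + 4*552/(-225)) - 7993) = -10515 + ((13163 + 4*(-1/225)*552) - 7993) = -10515 + ((13163 - 736/75) - 7993) = -10515 + (986489/75 - 7993) = -10515 + 387014/75 = -401611/75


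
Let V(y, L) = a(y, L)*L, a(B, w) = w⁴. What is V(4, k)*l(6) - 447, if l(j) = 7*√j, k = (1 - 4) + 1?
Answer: -447 - 224*√6 ≈ -995.69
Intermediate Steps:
k = -2 (k = -3 + 1 = -2)
V(y, L) = L⁵ (V(y, L) = L⁴*L = L⁵)
V(4, k)*l(6) - 447 = (-2)⁵*(7*√6) - 447 = -224*√6 - 447 = -447 - 224*√6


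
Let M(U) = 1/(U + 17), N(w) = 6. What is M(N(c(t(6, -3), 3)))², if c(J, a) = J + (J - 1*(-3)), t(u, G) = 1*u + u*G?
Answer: 1/529 ≈ 0.0018904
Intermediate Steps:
t(u, G) = u + G*u
c(J, a) = 3 + 2*J (c(J, a) = J + (J + 3) = J + (3 + J) = 3 + 2*J)
M(U) = 1/(17 + U)
M(N(c(t(6, -3), 3)))² = (1/(17 + 6))² = (1/23)² = 1/529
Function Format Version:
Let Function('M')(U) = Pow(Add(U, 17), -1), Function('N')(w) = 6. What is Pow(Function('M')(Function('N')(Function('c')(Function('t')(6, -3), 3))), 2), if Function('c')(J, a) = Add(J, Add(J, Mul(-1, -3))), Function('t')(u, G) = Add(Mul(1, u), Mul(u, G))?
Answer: Rational(1, 529) ≈ 0.0018904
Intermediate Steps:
Function('t')(u, G) = Add(u, Mul(G, u))
Function('c')(J, a) = Add(3, Mul(2, J)) (Function('c')(J, a) = Add(J, Add(J, 3)) = Add(J, Add(3, J)) = Add(3, Mul(2, J)))
Function('M')(U) = Pow(Add(17, U), -1)
Pow(Function('M')(Function('N')(Function('c')(Function('t')(6, -3), 3))), 2) = Pow(Pow(Add(17, 6), -1), 2) = Pow(Pow(23, -1), 2) = Pow(Rational(1, 23), 2) = Rational(1, 529)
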